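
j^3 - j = j*(j - 1)*(j + 1)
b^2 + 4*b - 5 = (b - 1)*(b + 5)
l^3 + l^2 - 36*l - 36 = (l - 6)*(l + 1)*(l + 6)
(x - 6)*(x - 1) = x^2 - 7*x + 6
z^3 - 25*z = z*(z - 5)*(z + 5)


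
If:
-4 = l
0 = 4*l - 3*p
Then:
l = -4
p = -16/3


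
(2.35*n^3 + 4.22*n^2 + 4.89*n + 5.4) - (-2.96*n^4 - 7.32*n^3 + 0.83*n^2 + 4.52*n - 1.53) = 2.96*n^4 + 9.67*n^3 + 3.39*n^2 + 0.37*n + 6.93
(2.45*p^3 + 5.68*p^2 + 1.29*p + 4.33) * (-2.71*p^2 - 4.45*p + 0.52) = -6.6395*p^5 - 26.2953*p^4 - 27.4979*p^3 - 14.5212*p^2 - 18.5977*p + 2.2516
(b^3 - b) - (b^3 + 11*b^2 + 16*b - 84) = -11*b^2 - 17*b + 84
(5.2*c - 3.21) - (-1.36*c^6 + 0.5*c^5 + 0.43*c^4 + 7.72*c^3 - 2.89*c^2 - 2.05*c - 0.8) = 1.36*c^6 - 0.5*c^5 - 0.43*c^4 - 7.72*c^3 + 2.89*c^2 + 7.25*c - 2.41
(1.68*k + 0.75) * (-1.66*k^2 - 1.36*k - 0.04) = -2.7888*k^3 - 3.5298*k^2 - 1.0872*k - 0.03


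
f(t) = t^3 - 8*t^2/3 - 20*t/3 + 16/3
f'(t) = 3*t^2 - 16*t/3 - 20/3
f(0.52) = 1.29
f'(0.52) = -8.63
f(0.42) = 2.14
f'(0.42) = -8.38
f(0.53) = 1.20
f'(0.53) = -8.65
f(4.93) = 27.48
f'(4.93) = 39.95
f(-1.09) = 8.14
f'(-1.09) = 2.71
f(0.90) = -2.10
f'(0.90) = -9.04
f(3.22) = -10.40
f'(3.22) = 7.27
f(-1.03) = 8.28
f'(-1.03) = 2.01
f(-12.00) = -2026.67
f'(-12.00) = 489.33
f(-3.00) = -25.67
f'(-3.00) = 36.33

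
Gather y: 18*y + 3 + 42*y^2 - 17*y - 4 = 42*y^2 + y - 1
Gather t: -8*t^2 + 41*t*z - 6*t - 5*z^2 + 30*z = -8*t^2 + t*(41*z - 6) - 5*z^2 + 30*z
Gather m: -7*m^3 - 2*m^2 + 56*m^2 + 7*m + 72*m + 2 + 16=-7*m^3 + 54*m^2 + 79*m + 18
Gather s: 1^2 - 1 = 0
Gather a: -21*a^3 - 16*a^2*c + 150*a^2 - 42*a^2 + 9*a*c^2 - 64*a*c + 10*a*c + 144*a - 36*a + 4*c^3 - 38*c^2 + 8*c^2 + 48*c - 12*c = -21*a^3 + a^2*(108 - 16*c) + a*(9*c^2 - 54*c + 108) + 4*c^3 - 30*c^2 + 36*c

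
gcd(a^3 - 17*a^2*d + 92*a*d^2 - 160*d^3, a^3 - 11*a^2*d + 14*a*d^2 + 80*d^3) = a^2 - 13*a*d + 40*d^2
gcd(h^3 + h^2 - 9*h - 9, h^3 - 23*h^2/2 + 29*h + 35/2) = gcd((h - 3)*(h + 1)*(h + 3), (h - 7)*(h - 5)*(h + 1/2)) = 1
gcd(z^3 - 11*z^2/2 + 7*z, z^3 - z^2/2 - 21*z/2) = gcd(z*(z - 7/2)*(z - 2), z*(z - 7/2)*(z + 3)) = z^2 - 7*z/2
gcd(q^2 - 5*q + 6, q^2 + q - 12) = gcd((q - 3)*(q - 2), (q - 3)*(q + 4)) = q - 3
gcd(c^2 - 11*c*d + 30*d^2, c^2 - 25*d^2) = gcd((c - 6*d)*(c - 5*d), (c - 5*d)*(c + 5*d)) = c - 5*d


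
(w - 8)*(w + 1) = w^2 - 7*w - 8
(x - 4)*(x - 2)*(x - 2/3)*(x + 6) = x^4 - 2*x^3/3 - 28*x^2 + 200*x/3 - 32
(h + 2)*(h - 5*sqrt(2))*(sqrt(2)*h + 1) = sqrt(2)*h^3 - 9*h^2 + 2*sqrt(2)*h^2 - 18*h - 5*sqrt(2)*h - 10*sqrt(2)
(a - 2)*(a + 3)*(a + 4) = a^3 + 5*a^2 - 2*a - 24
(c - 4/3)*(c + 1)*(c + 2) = c^3 + 5*c^2/3 - 2*c - 8/3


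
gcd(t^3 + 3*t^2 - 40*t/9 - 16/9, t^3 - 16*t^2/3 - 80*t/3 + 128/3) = t^2 + 8*t/3 - 16/3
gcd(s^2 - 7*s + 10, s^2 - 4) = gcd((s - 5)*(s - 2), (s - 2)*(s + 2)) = s - 2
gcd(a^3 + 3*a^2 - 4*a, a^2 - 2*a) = a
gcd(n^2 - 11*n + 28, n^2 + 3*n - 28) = n - 4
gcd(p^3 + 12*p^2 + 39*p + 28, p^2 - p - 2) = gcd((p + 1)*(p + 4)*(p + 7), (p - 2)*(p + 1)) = p + 1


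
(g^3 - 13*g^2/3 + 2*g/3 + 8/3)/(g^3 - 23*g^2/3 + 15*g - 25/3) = (3*g^2 - 10*g - 8)/(3*g^2 - 20*g + 25)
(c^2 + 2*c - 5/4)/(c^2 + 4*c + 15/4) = (2*c - 1)/(2*c + 3)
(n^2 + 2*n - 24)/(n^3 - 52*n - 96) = (n - 4)/(n^2 - 6*n - 16)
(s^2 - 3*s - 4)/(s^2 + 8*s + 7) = (s - 4)/(s + 7)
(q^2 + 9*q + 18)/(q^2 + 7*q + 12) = (q + 6)/(q + 4)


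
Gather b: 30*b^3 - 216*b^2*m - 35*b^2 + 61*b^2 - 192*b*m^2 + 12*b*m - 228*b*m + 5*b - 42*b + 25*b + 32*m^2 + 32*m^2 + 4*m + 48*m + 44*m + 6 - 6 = 30*b^3 + b^2*(26 - 216*m) + b*(-192*m^2 - 216*m - 12) + 64*m^2 + 96*m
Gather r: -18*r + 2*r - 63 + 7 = -16*r - 56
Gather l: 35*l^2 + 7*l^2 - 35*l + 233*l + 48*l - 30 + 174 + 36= 42*l^2 + 246*l + 180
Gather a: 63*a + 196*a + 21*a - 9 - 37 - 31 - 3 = 280*a - 80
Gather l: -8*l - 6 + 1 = -8*l - 5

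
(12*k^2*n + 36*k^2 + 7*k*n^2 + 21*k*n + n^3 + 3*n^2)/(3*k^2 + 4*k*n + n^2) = (4*k*n + 12*k + n^2 + 3*n)/(k + n)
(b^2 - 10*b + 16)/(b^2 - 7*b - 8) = (b - 2)/(b + 1)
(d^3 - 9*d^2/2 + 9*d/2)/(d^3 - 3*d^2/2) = (d - 3)/d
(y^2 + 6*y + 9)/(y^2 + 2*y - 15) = (y^2 + 6*y + 9)/(y^2 + 2*y - 15)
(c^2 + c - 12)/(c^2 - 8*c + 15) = (c + 4)/(c - 5)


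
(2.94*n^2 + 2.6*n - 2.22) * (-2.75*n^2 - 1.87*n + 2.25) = -8.085*n^4 - 12.6478*n^3 + 7.858*n^2 + 10.0014*n - 4.995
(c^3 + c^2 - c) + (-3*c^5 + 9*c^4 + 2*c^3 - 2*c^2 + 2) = -3*c^5 + 9*c^4 + 3*c^3 - c^2 - c + 2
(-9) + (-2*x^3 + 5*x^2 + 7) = -2*x^3 + 5*x^2 - 2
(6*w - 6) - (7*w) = -w - 6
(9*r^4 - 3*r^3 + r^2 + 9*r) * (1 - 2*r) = -18*r^5 + 15*r^4 - 5*r^3 - 17*r^2 + 9*r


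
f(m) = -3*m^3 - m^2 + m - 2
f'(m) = -9*m^2 - 2*m + 1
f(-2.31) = 27.33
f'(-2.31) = -42.40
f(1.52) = -13.33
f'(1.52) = -22.83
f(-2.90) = 59.86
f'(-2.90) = -68.89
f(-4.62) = 267.87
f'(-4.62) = -181.86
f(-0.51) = -2.37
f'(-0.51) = -0.32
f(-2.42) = 32.24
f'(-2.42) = -46.87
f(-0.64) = -2.26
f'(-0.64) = -1.41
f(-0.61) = -2.30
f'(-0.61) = -1.13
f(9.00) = -2261.00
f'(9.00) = -746.00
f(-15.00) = 9883.00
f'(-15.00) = -1994.00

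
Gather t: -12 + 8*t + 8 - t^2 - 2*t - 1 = -t^2 + 6*t - 5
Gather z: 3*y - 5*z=3*y - 5*z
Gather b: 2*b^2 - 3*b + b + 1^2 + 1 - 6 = 2*b^2 - 2*b - 4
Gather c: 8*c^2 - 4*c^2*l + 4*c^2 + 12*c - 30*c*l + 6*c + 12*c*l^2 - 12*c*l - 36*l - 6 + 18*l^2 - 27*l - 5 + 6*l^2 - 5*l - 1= c^2*(12 - 4*l) + c*(12*l^2 - 42*l + 18) + 24*l^2 - 68*l - 12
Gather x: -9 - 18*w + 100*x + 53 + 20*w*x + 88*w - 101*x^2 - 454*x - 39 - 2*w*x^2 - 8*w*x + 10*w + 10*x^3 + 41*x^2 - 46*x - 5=80*w + 10*x^3 + x^2*(-2*w - 60) + x*(12*w - 400)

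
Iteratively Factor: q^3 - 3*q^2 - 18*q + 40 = (q - 5)*(q^2 + 2*q - 8) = (q - 5)*(q + 4)*(q - 2)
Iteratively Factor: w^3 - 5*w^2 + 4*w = (w)*(w^2 - 5*w + 4) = w*(w - 1)*(w - 4)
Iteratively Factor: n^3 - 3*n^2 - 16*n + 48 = (n + 4)*(n^2 - 7*n + 12) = (n - 3)*(n + 4)*(n - 4)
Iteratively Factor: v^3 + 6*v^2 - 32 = (v + 4)*(v^2 + 2*v - 8) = (v - 2)*(v + 4)*(v + 4)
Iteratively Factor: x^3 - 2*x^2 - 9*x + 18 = (x + 3)*(x^2 - 5*x + 6) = (x - 3)*(x + 3)*(x - 2)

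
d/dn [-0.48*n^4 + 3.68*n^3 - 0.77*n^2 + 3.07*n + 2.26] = -1.92*n^3 + 11.04*n^2 - 1.54*n + 3.07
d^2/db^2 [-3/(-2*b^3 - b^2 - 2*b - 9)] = 6*(-(6*b + 1)*(2*b^3 + b^2 + 2*b + 9) + 4*(3*b^2 + b + 1)^2)/(2*b^3 + b^2 + 2*b + 9)^3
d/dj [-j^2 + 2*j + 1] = 2 - 2*j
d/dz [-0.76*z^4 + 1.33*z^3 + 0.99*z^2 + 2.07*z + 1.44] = -3.04*z^3 + 3.99*z^2 + 1.98*z + 2.07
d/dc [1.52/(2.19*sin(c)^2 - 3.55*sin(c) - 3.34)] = (5.396 - 6.6576*sin(c))*cos(c)/(-2.19*sin(c)^2 + 3.55*sin(c) + 3.34)^2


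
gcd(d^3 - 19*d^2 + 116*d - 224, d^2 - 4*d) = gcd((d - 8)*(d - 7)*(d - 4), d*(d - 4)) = d - 4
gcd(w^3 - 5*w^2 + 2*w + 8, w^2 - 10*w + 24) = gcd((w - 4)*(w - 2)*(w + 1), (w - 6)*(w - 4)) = w - 4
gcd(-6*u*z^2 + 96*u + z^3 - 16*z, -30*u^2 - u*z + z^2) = -6*u + z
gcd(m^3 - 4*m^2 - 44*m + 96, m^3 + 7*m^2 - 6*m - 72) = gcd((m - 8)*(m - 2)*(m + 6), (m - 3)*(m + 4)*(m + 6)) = m + 6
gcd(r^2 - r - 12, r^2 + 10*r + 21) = r + 3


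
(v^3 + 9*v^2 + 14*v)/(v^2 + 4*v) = (v^2 + 9*v + 14)/(v + 4)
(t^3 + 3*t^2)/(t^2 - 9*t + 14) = t^2*(t + 3)/(t^2 - 9*t + 14)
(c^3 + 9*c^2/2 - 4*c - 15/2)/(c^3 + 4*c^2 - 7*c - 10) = (c - 3/2)/(c - 2)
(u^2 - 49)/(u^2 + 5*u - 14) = (u - 7)/(u - 2)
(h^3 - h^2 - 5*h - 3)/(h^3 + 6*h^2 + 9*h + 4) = (h - 3)/(h + 4)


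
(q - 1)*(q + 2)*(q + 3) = q^3 + 4*q^2 + q - 6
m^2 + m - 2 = (m - 1)*(m + 2)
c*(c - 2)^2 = c^3 - 4*c^2 + 4*c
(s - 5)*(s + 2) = s^2 - 3*s - 10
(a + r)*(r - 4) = a*r - 4*a + r^2 - 4*r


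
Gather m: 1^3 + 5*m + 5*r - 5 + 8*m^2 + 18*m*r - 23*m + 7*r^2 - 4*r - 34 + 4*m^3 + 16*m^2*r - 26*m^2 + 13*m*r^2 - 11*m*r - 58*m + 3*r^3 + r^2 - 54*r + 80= 4*m^3 + m^2*(16*r - 18) + m*(13*r^2 + 7*r - 76) + 3*r^3 + 8*r^2 - 53*r + 42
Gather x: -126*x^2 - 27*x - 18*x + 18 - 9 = -126*x^2 - 45*x + 9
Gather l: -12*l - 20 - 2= -12*l - 22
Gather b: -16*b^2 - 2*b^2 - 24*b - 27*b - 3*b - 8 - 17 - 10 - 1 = -18*b^2 - 54*b - 36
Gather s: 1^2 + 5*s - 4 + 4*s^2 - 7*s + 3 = 4*s^2 - 2*s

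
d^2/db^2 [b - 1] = 0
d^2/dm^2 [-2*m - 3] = 0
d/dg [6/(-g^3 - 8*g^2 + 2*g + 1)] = 6*(3*g^2 + 16*g - 2)/(g^3 + 8*g^2 - 2*g - 1)^2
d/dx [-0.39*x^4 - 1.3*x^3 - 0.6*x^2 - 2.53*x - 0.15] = -1.56*x^3 - 3.9*x^2 - 1.2*x - 2.53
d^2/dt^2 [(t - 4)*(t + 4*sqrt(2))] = 2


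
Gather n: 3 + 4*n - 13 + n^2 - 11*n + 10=n^2 - 7*n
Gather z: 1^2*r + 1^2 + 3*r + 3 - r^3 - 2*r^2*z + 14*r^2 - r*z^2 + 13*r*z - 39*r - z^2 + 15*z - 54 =-r^3 + 14*r^2 - 35*r + z^2*(-r - 1) + z*(-2*r^2 + 13*r + 15) - 50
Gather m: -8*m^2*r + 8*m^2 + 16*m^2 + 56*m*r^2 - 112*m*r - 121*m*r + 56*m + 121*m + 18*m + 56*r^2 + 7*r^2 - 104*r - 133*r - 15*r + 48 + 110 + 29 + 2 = m^2*(24 - 8*r) + m*(56*r^2 - 233*r + 195) + 63*r^2 - 252*r + 189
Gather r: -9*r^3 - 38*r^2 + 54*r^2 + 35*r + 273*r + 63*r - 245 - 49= -9*r^3 + 16*r^2 + 371*r - 294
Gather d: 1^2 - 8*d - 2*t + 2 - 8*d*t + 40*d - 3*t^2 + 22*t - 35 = d*(32 - 8*t) - 3*t^2 + 20*t - 32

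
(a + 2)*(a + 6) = a^2 + 8*a + 12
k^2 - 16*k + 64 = (k - 8)^2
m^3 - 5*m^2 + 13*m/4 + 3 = (m - 4)*(m - 3/2)*(m + 1/2)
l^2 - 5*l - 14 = (l - 7)*(l + 2)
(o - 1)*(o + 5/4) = o^2 + o/4 - 5/4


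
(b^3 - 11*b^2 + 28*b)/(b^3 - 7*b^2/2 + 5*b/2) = 2*(b^2 - 11*b + 28)/(2*b^2 - 7*b + 5)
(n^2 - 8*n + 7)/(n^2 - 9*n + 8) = (n - 7)/(n - 8)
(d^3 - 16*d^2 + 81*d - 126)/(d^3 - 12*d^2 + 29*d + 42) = (d - 3)/(d + 1)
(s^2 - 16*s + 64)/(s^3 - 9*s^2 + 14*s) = (s^2 - 16*s + 64)/(s*(s^2 - 9*s + 14))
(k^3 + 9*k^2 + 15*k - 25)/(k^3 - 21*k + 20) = (k + 5)/(k - 4)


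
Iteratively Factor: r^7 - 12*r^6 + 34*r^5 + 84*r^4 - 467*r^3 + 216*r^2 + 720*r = (r + 3)*(r^6 - 15*r^5 + 79*r^4 - 153*r^3 - 8*r^2 + 240*r) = r*(r + 3)*(r^5 - 15*r^4 + 79*r^3 - 153*r^2 - 8*r + 240) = r*(r - 4)*(r + 3)*(r^4 - 11*r^3 + 35*r^2 - 13*r - 60) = r*(r - 4)*(r - 3)*(r + 3)*(r^3 - 8*r^2 + 11*r + 20) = r*(r - 5)*(r - 4)*(r - 3)*(r + 3)*(r^2 - 3*r - 4) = r*(r - 5)*(r - 4)^2*(r - 3)*(r + 3)*(r + 1)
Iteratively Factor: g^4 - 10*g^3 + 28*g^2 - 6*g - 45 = (g - 3)*(g^3 - 7*g^2 + 7*g + 15) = (g - 5)*(g - 3)*(g^2 - 2*g - 3) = (g - 5)*(g - 3)*(g + 1)*(g - 3)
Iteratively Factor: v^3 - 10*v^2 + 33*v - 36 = (v - 4)*(v^2 - 6*v + 9) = (v - 4)*(v - 3)*(v - 3)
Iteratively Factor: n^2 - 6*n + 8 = (n - 2)*(n - 4)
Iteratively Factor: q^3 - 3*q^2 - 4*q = (q - 4)*(q^2 + q) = q*(q - 4)*(q + 1)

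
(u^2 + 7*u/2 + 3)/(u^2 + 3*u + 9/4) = 2*(u + 2)/(2*u + 3)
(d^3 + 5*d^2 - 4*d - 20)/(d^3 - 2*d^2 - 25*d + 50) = (d + 2)/(d - 5)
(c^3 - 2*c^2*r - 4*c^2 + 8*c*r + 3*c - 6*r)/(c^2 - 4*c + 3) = c - 2*r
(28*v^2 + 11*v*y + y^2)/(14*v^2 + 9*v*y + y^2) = (4*v + y)/(2*v + y)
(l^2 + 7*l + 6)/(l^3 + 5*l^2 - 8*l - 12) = 1/(l - 2)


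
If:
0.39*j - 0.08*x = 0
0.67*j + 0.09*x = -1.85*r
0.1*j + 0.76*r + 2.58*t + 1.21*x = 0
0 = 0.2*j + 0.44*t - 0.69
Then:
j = -0.93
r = 0.55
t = 1.99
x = -4.51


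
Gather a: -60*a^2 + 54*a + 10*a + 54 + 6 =-60*a^2 + 64*a + 60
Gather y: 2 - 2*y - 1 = 1 - 2*y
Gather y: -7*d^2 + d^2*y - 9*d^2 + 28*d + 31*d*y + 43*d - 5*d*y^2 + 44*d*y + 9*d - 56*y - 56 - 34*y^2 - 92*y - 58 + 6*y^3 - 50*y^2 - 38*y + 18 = -16*d^2 + 80*d + 6*y^3 + y^2*(-5*d - 84) + y*(d^2 + 75*d - 186) - 96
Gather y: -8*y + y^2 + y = y^2 - 7*y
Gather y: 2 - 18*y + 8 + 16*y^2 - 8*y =16*y^2 - 26*y + 10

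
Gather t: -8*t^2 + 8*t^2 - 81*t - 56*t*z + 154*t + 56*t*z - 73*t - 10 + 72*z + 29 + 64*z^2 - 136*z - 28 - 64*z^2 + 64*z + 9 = 0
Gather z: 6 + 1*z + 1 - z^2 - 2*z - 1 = -z^2 - z + 6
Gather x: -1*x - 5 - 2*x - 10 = -3*x - 15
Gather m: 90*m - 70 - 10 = 90*m - 80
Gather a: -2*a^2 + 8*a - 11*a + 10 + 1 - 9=-2*a^2 - 3*a + 2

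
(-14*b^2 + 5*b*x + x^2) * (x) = -14*b^2*x + 5*b*x^2 + x^3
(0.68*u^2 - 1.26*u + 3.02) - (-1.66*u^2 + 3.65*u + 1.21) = 2.34*u^2 - 4.91*u + 1.81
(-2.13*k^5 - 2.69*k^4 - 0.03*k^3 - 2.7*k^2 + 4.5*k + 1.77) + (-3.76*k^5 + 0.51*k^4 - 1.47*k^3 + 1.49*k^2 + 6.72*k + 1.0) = -5.89*k^5 - 2.18*k^4 - 1.5*k^3 - 1.21*k^2 + 11.22*k + 2.77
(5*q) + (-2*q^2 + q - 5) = -2*q^2 + 6*q - 5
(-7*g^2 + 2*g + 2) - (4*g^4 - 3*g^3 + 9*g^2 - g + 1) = -4*g^4 + 3*g^3 - 16*g^2 + 3*g + 1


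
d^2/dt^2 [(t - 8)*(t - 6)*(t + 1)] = 6*t - 26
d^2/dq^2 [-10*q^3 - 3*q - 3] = -60*q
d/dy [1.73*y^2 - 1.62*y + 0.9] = 3.46*y - 1.62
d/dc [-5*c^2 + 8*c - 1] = 8 - 10*c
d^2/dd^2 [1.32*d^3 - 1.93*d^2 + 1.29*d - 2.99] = 7.92*d - 3.86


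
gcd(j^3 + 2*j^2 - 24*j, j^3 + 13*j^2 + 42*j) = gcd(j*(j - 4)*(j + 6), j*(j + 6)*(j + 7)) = j^2 + 6*j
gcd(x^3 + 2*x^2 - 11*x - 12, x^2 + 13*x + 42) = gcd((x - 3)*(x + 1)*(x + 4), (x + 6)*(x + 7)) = 1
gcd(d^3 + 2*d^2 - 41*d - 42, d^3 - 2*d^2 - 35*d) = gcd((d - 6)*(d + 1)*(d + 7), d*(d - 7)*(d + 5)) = 1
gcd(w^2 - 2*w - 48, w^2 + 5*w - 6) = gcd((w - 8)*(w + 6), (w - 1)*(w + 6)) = w + 6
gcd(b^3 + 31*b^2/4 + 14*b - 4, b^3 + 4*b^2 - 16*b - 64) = b^2 + 8*b + 16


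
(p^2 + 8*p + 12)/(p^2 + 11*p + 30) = (p + 2)/(p + 5)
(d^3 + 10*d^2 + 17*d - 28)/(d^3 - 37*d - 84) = (d^2 + 6*d - 7)/(d^2 - 4*d - 21)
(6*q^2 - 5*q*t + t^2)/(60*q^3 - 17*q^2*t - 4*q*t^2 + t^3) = (2*q - t)/(20*q^2 + q*t - t^2)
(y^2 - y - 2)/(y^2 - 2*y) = (y + 1)/y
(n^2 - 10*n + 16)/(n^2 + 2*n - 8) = (n - 8)/(n + 4)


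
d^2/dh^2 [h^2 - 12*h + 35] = 2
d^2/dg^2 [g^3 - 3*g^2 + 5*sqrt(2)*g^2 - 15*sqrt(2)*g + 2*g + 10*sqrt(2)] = 6*g - 6 + 10*sqrt(2)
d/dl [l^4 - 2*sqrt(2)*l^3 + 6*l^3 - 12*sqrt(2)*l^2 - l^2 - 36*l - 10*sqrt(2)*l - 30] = 4*l^3 - 6*sqrt(2)*l^2 + 18*l^2 - 24*sqrt(2)*l - 2*l - 36 - 10*sqrt(2)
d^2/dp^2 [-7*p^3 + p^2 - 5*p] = 2 - 42*p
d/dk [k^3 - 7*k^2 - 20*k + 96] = 3*k^2 - 14*k - 20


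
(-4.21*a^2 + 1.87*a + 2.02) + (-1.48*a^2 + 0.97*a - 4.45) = -5.69*a^2 + 2.84*a - 2.43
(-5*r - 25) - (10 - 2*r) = -3*r - 35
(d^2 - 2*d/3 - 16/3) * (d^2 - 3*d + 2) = d^4 - 11*d^3/3 - 4*d^2/3 + 44*d/3 - 32/3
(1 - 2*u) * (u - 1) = -2*u^2 + 3*u - 1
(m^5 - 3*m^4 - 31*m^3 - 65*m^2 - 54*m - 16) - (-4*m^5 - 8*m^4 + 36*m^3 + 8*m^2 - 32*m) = 5*m^5 + 5*m^4 - 67*m^3 - 73*m^2 - 22*m - 16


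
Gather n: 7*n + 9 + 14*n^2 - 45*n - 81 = 14*n^2 - 38*n - 72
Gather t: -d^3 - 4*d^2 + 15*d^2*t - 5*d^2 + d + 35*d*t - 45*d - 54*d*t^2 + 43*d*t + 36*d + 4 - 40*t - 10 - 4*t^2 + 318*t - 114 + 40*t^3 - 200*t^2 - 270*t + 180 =-d^3 - 9*d^2 - 8*d + 40*t^3 + t^2*(-54*d - 204) + t*(15*d^2 + 78*d + 8) + 60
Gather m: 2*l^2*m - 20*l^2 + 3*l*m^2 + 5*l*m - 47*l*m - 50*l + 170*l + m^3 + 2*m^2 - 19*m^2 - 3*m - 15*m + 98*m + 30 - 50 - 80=-20*l^2 + 120*l + m^3 + m^2*(3*l - 17) + m*(2*l^2 - 42*l + 80) - 100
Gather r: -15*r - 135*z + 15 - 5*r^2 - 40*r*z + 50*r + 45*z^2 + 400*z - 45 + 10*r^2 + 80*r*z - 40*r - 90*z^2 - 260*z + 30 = 5*r^2 + r*(40*z - 5) - 45*z^2 + 5*z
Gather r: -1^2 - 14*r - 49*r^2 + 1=-49*r^2 - 14*r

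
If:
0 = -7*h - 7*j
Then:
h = -j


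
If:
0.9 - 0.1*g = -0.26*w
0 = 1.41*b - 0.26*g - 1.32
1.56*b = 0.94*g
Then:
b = 1.35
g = 2.24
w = -2.60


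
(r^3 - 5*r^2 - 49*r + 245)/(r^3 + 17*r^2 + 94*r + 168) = (r^2 - 12*r + 35)/(r^2 + 10*r + 24)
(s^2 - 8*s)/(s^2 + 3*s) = (s - 8)/(s + 3)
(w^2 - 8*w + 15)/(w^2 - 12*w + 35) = (w - 3)/(w - 7)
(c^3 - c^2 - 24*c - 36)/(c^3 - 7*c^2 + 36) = (c + 3)/(c - 3)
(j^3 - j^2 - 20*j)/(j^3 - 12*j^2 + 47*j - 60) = j*(j + 4)/(j^2 - 7*j + 12)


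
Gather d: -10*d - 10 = -10*d - 10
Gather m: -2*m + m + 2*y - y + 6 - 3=-m + y + 3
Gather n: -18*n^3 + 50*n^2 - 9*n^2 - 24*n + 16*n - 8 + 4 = -18*n^3 + 41*n^2 - 8*n - 4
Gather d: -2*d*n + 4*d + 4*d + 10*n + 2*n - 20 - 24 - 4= d*(8 - 2*n) + 12*n - 48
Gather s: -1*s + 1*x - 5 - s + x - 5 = -2*s + 2*x - 10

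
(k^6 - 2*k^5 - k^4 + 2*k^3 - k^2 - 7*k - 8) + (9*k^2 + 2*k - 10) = k^6 - 2*k^5 - k^4 + 2*k^3 + 8*k^2 - 5*k - 18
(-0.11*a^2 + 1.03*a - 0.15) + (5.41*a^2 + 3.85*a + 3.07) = 5.3*a^2 + 4.88*a + 2.92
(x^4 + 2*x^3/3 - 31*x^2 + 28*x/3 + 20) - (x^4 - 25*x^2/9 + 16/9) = 2*x^3/3 - 254*x^2/9 + 28*x/3 + 164/9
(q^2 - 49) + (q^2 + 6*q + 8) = 2*q^2 + 6*q - 41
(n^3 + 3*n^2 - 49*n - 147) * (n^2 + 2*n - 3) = n^5 + 5*n^4 - 46*n^3 - 254*n^2 - 147*n + 441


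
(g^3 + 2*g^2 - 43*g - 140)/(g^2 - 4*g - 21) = (g^2 + 9*g + 20)/(g + 3)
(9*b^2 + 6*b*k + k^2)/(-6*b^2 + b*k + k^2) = (-3*b - k)/(2*b - k)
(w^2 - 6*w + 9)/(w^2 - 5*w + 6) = (w - 3)/(w - 2)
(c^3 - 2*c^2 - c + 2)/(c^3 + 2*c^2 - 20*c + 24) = (c^2 - 1)/(c^2 + 4*c - 12)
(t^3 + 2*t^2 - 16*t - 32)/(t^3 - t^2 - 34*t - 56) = (t - 4)/(t - 7)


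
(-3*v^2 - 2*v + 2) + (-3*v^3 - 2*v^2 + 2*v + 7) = -3*v^3 - 5*v^2 + 9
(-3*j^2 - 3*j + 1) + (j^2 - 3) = -2*j^2 - 3*j - 2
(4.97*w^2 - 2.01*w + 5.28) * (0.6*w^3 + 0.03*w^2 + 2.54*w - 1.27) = 2.982*w^5 - 1.0569*w^4 + 15.7315*w^3 - 11.2589*w^2 + 15.9639*w - 6.7056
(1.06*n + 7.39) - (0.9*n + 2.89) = 0.16*n + 4.5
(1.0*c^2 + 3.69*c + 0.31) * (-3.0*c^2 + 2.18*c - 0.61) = -3.0*c^4 - 8.89*c^3 + 6.5042*c^2 - 1.5751*c - 0.1891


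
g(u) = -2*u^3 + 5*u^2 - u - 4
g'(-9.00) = -577.00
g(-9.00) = 1868.00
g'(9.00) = -397.00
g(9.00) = -1066.00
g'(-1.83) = -39.39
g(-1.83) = 26.83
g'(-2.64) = -69.22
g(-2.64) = 70.29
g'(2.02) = -5.28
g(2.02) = -2.10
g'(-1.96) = -43.65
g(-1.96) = 32.23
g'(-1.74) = -36.57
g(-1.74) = 23.41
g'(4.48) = -76.62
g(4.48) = -87.96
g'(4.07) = -59.69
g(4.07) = -60.08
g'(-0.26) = -4.01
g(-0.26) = -3.37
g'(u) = -6*u^2 + 10*u - 1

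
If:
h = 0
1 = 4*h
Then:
No Solution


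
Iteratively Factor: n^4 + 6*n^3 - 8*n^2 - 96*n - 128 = (n + 4)*(n^3 + 2*n^2 - 16*n - 32) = (n - 4)*(n + 4)*(n^2 + 6*n + 8) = (n - 4)*(n + 4)^2*(n + 2)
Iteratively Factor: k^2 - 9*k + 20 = (k - 5)*(k - 4)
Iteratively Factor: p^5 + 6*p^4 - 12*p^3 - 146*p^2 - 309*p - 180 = (p + 1)*(p^4 + 5*p^3 - 17*p^2 - 129*p - 180) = (p + 1)*(p + 3)*(p^3 + 2*p^2 - 23*p - 60) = (p + 1)*(p + 3)^2*(p^2 - p - 20) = (p + 1)*(p + 3)^2*(p + 4)*(p - 5)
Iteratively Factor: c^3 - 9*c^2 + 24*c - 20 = (c - 2)*(c^2 - 7*c + 10) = (c - 2)^2*(c - 5)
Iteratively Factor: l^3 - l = (l)*(l^2 - 1) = l*(l - 1)*(l + 1)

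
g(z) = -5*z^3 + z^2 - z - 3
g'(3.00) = -130.00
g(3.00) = -132.00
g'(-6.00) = -553.00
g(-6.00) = 1119.00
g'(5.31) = -413.32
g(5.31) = -728.72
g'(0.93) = -12.11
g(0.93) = -7.09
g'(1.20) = -20.20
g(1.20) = -11.40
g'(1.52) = -32.62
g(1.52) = -19.77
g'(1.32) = -24.50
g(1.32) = -14.08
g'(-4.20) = -274.00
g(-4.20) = 389.28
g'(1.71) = -41.44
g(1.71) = -26.79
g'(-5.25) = -424.94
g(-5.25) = 753.33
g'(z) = -15*z^2 + 2*z - 1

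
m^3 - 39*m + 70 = (m - 5)*(m - 2)*(m + 7)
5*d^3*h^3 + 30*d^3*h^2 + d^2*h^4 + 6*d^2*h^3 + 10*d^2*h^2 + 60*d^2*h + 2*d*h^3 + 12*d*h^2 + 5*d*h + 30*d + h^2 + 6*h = (5*d + h)*(h + 6)*(d*h + 1)^2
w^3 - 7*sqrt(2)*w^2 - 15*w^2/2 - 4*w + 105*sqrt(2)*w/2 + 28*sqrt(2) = (w - 8)*(w + 1/2)*(w - 7*sqrt(2))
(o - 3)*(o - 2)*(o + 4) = o^3 - o^2 - 14*o + 24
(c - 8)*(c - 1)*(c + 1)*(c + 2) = c^4 - 6*c^3 - 17*c^2 + 6*c + 16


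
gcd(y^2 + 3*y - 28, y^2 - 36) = 1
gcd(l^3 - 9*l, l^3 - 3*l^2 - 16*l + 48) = l - 3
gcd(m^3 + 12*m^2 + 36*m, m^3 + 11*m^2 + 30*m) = m^2 + 6*m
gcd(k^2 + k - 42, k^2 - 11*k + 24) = 1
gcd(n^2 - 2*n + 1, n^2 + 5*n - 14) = 1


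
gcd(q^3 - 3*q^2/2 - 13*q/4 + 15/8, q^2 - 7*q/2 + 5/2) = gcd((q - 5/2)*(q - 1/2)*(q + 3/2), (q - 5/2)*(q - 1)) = q - 5/2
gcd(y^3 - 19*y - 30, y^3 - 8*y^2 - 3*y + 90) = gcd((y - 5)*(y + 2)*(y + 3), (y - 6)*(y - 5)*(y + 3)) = y^2 - 2*y - 15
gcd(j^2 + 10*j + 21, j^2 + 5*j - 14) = j + 7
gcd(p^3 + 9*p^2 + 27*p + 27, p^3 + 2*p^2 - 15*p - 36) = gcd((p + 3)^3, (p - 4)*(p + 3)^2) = p^2 + 6*p + 9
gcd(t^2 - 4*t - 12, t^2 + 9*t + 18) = 1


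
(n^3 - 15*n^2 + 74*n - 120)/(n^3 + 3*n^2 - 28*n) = (n^2 - 11*n + 30)/(n*(n + 7))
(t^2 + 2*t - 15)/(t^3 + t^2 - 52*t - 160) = (t - 3)/(t^2 - 4*t - 32)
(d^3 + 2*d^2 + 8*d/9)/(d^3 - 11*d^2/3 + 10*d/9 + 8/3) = d*(3*d + 4)/(3*d^2 - 13*d + 12)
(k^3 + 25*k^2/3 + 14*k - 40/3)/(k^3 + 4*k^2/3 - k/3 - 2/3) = (k^2 + 9*k + 20)/(k^2 + 2*k + 1)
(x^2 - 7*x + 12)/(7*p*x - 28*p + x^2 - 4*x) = (x - 3)/(7*p + x)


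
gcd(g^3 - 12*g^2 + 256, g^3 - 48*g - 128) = g^2 - 4*g - 32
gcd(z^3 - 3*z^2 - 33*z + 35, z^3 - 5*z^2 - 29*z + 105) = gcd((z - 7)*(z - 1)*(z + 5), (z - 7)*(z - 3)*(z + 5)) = z^2 - 2*z - 35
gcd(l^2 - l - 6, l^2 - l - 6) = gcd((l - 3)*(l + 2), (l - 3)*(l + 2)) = l^2 - l - 6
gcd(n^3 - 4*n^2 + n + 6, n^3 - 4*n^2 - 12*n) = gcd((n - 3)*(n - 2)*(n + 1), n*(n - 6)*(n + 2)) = 1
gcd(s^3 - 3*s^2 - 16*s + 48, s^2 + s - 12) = s^2 + s - 12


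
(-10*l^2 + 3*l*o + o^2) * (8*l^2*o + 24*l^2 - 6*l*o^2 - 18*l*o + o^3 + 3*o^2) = -80*l^4*o - 240*l^4 + 84*l^3*o^2 + 252*l^3*o - 20*l^2*o^3 - 60*l^2*o^2 - 3*l*o^4 - 9*l*o^3 + o^5 + 3*o^4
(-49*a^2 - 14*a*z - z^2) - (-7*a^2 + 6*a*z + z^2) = -42*a^2 - 20*a*z - 2*z^2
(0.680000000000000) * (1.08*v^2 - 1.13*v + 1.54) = 0.7344*v^2 - 0.7684*v + 1.0472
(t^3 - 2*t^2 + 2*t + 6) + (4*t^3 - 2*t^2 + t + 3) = 5*t^3 - 4*t^2 + 3*t + 9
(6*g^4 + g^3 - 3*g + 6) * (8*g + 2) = 48*g^5 + 20*g^4 + 2*g^3 - 24*g^2 + 42*g + 12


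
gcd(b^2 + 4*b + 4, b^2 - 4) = b + 2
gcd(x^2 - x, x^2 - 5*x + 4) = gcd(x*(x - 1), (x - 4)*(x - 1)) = x - 1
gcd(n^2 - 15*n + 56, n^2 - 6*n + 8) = 1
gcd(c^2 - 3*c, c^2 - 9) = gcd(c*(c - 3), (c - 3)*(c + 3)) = c - 3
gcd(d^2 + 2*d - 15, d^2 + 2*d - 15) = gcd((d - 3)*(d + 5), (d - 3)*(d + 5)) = d^2 + 2*d - 15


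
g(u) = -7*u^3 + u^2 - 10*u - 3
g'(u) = -21*u^2 + 2*u - 10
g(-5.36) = 1157.26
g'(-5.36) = -624.04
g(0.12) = -4.20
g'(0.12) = -10.06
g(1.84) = -61.62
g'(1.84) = -77.42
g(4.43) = -636.24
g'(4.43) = -413.26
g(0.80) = -13.94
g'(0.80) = -21.84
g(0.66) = -11.18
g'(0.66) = -17.83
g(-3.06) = 237.53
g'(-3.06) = -212.76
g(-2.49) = 136.17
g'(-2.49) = -145.18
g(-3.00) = 225.00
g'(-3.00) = -205.00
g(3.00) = -213.00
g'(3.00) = -193.00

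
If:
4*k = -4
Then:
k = -1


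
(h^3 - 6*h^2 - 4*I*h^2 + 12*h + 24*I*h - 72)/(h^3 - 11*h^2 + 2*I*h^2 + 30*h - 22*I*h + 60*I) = (h - 6*I)/(h - 5)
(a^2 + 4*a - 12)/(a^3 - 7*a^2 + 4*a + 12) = (a + 6)/(a^2 - 5*a - 6)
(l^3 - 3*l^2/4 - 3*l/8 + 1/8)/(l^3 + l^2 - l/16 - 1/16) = 2*(2*l^2 - l - 1)/(4*l^2 + 5*l + 1)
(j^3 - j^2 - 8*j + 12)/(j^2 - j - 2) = (j^2 + j - 6)/(j + 1)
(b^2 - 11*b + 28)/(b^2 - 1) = (b^2 - 11*b + 28)/(b^2 - 1)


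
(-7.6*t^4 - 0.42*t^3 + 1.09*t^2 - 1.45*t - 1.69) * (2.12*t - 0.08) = -16.112*t^5 - 0.2824*t^4 + 2.3444*t^3 - 3.1612*t^2 - 3.4668*t + 0.1352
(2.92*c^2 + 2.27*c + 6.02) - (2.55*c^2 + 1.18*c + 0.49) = 0.37*c^2 + 1.09*c + 5.53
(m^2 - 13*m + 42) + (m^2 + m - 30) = 2*m^2 - 12*m + 12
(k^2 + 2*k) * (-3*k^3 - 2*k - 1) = -3*k^5 - 6*k^4 - 2*k^3 - 5*k^2 - 2*k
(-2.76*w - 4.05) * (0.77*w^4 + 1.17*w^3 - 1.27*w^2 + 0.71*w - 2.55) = -2.1252*w^5 - 6.3477*w^4 - 1.2333*w^3 + 3.1839*w^2 + 4.1625*w + 10.3275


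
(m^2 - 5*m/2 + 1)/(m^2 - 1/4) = 2*(m - 2)/(2*m + 1)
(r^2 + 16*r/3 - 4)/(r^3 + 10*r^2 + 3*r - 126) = (r - 2/3)/(r^2 + 4*r - 21)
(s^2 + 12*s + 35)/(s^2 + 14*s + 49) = (s + 5)/(s + 7)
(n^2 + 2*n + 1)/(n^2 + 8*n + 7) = (n + 1)/(n + 7)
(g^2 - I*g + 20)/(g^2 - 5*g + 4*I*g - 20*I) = (g - 5*I)/(g - 5)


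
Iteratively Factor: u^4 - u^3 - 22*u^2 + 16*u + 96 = (u + 4)*(u^3 - 5*u^2 - 2*u + 24) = (u - 4)*(u + 4)*(u^2 - u - 6) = (u - 4)*(u + 2)*(u + 4)*(u - 3)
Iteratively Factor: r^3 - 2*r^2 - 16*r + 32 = (r - 4)*(r^2 + 2*r - 8) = (r - 4)*(r - 2)*(r + 4)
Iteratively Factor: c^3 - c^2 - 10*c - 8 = (c - 4)*(c^2 + 3*c + 2) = (c - 4)*(c + 1)*(c + 2)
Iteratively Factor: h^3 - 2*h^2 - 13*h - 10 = (h + 1)*(h^2 - 3*h - 10) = (h + 1)*(h + 2)*(h - 5)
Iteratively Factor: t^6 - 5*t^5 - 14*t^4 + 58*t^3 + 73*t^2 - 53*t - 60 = (t - 1)*(t^5 - 4*t^4 - 18*t^3 + 40*t^2 + 113*t + 60) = (t - 5)*(t - 1)*(t^4 + t^3 - 13*t^2 - 25*t - 12) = (t - 5)*(t - 1)*(t + 1)*(t^3 - 13*t - 12) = (t - 5)*(t - 4)*(t - 1)*(t + 1)*(t^2 + 4*t + 3) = (t - 5)*(t - 4)*(t - 1)*(t + 1)^2*(t + 3)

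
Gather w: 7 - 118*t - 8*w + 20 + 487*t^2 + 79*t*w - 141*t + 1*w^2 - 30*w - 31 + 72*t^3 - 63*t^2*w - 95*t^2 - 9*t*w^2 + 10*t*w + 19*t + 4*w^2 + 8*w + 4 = 72*t^3 + 392*t^2 - 240*t + w^2*(5 - 9*t) + w*(-63*t^2 + 89*t - 30)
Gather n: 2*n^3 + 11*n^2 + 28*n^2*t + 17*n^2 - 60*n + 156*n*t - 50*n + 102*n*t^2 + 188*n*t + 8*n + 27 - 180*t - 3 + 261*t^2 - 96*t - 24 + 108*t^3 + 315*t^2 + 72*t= 2*n^3 + n^2*(28*t + 28) + n*(102*t^2 + 344*t - 102) + 108*t^3 + 576*t^2 - 204*t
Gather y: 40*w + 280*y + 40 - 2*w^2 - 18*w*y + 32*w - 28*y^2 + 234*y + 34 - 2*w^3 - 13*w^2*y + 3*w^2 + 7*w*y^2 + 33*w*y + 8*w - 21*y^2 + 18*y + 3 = -2*w^3 + w^2 + 80*w + y^2*(7*w - 49) + y*(-13*w^2 + 15*w + 532) + 77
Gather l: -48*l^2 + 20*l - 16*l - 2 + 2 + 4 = -48*l^2 + 4*l + 4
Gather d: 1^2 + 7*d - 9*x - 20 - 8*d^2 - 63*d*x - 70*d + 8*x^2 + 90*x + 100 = -8*d^2 + d*(-63*x - 63) + 8*x^2 + 81*x + 81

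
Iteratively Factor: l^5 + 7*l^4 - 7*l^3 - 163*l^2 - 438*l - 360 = (l + 4)*(l^4 + 3*l^3 - 19*l^2 - 87*l - 90) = (l - 5)*(l + 4)*(l^3 + 8*l^2 + 21*l + 18) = (l - 5)*(l + 3)*(l + 4)*(l^2 + 5*l + 6) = (l - 5)*(l + 2)*(l + 3)*(l + 4)*(l + 3)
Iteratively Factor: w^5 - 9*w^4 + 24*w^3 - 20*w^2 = (w - 2)*(w^4 - 7*w^3 + 10*w^2) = (w - 2)^2*(w^3 - 5*w^2) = (w - 5)*(w - 2)^2*(w^2) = w*(w - 5)*(w - 2)^2*(w)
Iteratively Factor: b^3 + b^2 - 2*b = (b - 1)*(b^2 + 2*b) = (b - 1)*(b + 2)*(b)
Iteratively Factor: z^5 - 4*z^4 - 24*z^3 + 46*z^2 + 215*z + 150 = (z - 5)*(z^4 + z^3 - 19*z^2 - 49*z - 30) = (z - 5)^2*(z^3 + 6*z^2 + 11*z + 6) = (z - 5)^2*(z + 1)*(z^2 + 5*z + 6) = (z - 5)^2*(z + 1)*(z + 2)*(z + 3)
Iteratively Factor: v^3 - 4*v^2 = (v)*(v^2 - 4*v) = v^2*(v - 4)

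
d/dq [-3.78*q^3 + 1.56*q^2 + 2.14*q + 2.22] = -11.34*q^2 + 3.12*q + 2.14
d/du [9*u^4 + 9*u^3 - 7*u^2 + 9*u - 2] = 36*u^3 + 27*u^2 - 14*u + 9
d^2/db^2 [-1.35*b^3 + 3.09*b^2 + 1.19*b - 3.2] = 6.18 - 8.1*b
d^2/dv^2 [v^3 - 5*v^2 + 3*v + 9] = 6*v - 10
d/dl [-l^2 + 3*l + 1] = 3 - 2*l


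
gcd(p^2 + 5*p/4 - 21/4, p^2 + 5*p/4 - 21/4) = p^2 + 5*p/4 - 21/4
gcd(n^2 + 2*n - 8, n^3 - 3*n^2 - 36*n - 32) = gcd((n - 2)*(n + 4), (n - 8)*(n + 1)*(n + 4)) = n + 4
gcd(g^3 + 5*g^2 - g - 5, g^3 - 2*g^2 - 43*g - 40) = g^2 + 6*g + 5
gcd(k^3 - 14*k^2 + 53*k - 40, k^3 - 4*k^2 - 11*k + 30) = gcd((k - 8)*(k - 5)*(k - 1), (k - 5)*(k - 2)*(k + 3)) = k - 5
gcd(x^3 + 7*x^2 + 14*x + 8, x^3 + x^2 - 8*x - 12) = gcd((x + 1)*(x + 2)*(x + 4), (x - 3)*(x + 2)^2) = x + 2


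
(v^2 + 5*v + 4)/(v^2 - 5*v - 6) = (v + 4)/(v - 6)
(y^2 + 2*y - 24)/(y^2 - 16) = (y + 6)/(y + 4)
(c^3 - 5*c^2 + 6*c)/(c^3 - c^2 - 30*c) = (-c^2 + 5*c - 6)/(-c^2 + c + 30)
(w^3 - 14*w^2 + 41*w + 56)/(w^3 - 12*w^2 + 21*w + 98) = (w^2 - 7*w - 8)/(w^2 - 5*w - 14)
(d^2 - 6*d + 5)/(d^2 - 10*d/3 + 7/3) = 3*(d - 5)/(3*d - 7)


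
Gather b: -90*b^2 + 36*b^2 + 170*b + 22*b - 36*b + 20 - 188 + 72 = -54*b^2 + 156*b - 96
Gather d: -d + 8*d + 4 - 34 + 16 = 7*d - 14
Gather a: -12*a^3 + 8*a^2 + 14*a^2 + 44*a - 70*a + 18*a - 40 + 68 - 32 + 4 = -12*a^3 + 22*a^2 - 8*a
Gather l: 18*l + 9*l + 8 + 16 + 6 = 27*l + 30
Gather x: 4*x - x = 3*x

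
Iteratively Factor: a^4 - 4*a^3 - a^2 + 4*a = (a - 1)*(a^3 - 3*a^2 - 4*a) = (a - 1)*(a + 1)*(a^2 - 4*a) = (a - 4)*(a - 1)*(a + 1)*(a)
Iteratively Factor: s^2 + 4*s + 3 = (s + 1)*(s + 3)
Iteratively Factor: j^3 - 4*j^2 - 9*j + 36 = (j - 3)*(j^2 - j - 12) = (j - 3)*(j + 3)*(j - 4)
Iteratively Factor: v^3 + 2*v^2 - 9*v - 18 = (v + 2)*(v^2 - 9) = (v + 2)*(v + 3)*(v - 3)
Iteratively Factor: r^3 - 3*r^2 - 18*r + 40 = (r - 5)*(r^2 + 2*r - 8) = (r - 5)*(r - 2)*(r + 4)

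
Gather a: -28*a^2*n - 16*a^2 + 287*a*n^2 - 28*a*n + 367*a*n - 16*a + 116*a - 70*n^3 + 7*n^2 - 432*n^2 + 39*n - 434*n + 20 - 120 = a^2*(-28*n - 16) + a*(287*n^2 + 339*n + 100) - 70*n^3 - 425*n^2 - 395*n - 100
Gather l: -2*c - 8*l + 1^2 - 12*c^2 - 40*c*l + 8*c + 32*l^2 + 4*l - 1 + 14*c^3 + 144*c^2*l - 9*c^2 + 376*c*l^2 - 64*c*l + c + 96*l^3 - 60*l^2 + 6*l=14*c^3 - 21*c^2 + 7*c + 96*l^3 + l^2*(376*c - 28) + l*(144*c^2 - 104*c + 2)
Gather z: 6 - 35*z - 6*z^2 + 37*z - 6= -6*z^2 + 2*z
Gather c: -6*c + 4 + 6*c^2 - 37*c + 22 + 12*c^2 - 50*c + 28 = 18*c^2 - 93*c + 54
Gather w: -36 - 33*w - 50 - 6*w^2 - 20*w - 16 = -6*w^2 - 53*w - 102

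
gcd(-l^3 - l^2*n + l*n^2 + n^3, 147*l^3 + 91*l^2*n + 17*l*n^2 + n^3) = 1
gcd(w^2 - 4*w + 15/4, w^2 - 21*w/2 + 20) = w - 5/2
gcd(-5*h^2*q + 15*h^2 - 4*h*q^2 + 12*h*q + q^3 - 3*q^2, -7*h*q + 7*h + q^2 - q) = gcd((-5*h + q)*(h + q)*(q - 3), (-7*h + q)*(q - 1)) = 1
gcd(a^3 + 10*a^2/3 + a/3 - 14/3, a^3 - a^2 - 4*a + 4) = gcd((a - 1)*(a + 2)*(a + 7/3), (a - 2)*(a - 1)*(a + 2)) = a^2 + a - 2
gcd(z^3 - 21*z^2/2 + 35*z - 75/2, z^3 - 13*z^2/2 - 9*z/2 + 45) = z - 3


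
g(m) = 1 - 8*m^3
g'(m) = -24*m^2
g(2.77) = -169.03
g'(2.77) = -184.15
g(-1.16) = 13.49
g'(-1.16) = -32.29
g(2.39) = -108.22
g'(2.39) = -137.09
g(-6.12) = 1834.77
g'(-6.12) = -898.91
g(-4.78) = 874.72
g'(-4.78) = -548.36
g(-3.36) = 304.46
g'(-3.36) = -270.95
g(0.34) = 0.69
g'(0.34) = -2.77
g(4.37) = -666.63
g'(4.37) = -458.33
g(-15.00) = 27001.00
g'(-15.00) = -5400.00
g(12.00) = -13823.00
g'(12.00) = -3456.00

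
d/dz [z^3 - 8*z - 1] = 3*z^2 - 8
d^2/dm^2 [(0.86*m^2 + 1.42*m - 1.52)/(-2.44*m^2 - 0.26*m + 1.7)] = (-15.817056*m^3 + 32.893152*m^2 - 29.555232*m + 6.589344)/(14.526784*m^6 + 4.643808*m^5 - 29.868528*m^4 - 6.453304*m^3 + 20.81004*m^2 + 2.2542*m - 4.913)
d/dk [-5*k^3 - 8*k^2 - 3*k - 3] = -15*k^2 - 16*k - 3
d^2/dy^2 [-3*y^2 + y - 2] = -6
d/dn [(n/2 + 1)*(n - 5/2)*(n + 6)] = 3*n^2/2 + 11*n/2 - 4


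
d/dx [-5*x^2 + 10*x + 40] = 10 - 10*x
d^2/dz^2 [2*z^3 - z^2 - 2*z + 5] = 12*z - 2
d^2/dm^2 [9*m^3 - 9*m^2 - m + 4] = 54*m - 18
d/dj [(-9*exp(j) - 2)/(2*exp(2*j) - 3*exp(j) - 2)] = (18*exp(2*j) + 8*exp(j) + 12)*exp(j)/(4*exp(4*j) - 12*exp(3*j) + exp(2*j) + 12*exp(j) + 4)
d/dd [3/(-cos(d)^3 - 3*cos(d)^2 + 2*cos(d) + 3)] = 3*(-3*cos(d)^2 - 6*cos(d) + 2)*sin(d)/(cos(d)^3 + 3*cos(d)^2 - 2*cos(d) - 3)^2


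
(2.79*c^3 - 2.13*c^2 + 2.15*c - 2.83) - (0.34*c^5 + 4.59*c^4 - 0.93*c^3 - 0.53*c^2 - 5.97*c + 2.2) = -0.34*c^5 - 4.59*c^4 + 3.72*c^3 - 1.6*c^2 + 8.12*c - 5.03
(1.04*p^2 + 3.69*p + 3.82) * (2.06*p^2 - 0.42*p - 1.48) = 2.1424*p^4 + 7.1646*p^3 + 4.7802*p^2 - 7.0656*p - 5.6536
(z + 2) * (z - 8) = z^2 - 6*z - 16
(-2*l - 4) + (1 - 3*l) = -5*l - 3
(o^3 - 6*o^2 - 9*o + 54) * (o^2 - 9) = o^5 - 6*o^4 - 18*o^3 + 108*o^2 + 81*o - 486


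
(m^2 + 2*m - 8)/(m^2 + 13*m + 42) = (m^2 + 2*m - 8)/(m^2 + 13*m + 42)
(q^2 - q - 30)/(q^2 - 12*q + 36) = (q + 5)/(q - 6)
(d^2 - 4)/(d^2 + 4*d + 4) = (d - 2)/(d + 2)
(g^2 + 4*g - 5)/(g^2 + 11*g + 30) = (g - 1)/(g + 6)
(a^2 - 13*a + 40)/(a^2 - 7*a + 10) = (a - 8)/(a - 2)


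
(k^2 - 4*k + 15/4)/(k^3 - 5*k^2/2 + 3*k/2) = (k - 5/2)/(k*(k - 1))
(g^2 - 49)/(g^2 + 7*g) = (g - 7)/g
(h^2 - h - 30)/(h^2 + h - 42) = (h + 5)/(h + 7)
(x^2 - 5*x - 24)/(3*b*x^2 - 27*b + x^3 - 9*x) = (x - 8)/(3*b*x - 9*b + x^2 - 3*x)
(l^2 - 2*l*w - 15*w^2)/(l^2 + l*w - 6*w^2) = (-l + 5*w)/(-l + 2*w)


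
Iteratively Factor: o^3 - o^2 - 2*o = (o + 1)*(o^2 - 2*o) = o*(o + 1)*(o - 2)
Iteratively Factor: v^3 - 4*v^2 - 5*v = (v + 1)*(v^2 - 5*v) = v*(v + 1)*(v - 5)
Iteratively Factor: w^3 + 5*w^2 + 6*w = (w + 3)*(w^2 + 2*w) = (w + 2)*(w + 3)*(w)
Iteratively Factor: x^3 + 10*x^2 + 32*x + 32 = (x + 4)*(x^2 + 6*x + 8) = (x + 4)^2*(x + 2)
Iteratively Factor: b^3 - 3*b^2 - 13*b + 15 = (b + 3)*(b^2 - 6*b + 5) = (b - 1)*(b + 3)*(b - 5)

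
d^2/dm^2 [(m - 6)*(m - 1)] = 2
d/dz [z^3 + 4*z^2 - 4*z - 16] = 3*z^2 + 8*z - 4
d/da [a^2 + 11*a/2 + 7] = 2*a + 11/2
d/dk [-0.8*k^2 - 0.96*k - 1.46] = -1.6*k - 0.96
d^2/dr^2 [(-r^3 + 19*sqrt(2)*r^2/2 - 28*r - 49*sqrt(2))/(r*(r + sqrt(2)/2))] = 4*(-76*r^3 - 294*sqrt(2)*r^2 - 294*r - 49*sqrt(2))/(r^3*(4*r^3 + 6*sqrt(2)*r^2 + 6*r + sqrt(2)))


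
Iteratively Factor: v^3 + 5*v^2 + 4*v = (v)*(v^2 + 5*v + 4) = v*(v + 4)*(v + 1)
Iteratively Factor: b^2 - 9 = (b + 3)*(b - 3)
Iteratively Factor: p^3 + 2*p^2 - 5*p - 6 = (p + 3)*(p^2 - p - 2) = (p + 1)*(p + 3)*(p - 2)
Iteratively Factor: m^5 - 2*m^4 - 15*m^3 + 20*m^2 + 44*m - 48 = (m + 3)*(m^4 - 5*m^3 + 20*m - 16) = (m + 2)*(m + 3)*(m^3 - 7*m^2 + 14*m - 8) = (m - 2)*(m + 2)*(m + 3)*(m^2 - 5*m + 4) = (m - 2)*(m - 1)*(m + 2)*(m + 3)*(m - 4)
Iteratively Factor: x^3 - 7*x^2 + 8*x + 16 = (x - 4)*(x^2 - 3*x - 4) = (x - 4)^2*(x + 1)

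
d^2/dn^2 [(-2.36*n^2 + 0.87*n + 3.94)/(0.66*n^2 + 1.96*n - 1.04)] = (6.863736*n^3 + 0.578159999999996*n^2 + 34.163712*n + 34.122304)/(0.287496*n^6 + 2.561328*n^5 + 6.247296*n^4 - 0.542528*n^3 - 9.844224*n^2 + 6.359808*n - 1.124864)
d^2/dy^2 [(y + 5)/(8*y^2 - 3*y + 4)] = 2*((y + 5)*(16*y - 3)^2 - (24*y + 37)*(8*y^2 - 3*y + 4))/(8*y^2 - 3*y + 4)^3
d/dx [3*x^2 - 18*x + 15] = 6*x - 18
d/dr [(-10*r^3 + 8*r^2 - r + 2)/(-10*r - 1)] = (200*r^3 - 50*r^2 - 16*r + 21)/(100*r^2 + 20*r + 1)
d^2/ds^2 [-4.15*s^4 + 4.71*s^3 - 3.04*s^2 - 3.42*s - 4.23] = -49.8*s^2 + 28.26*s - 6.08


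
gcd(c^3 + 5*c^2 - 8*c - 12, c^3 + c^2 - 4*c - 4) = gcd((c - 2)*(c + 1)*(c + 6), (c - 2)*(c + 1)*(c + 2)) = c^2 - c - 2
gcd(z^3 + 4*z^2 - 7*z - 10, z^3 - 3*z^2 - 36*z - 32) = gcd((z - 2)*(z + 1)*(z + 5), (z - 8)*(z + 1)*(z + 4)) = z + 1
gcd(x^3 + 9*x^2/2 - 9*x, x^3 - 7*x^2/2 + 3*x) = x^2 - 3*x/2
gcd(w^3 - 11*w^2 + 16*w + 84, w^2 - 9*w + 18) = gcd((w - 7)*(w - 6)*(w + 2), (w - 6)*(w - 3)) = w - 6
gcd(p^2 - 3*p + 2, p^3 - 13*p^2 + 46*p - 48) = p - 2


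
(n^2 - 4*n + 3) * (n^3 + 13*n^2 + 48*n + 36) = n^5 + 9*n^4 - n^3 - 117*n^2 + 108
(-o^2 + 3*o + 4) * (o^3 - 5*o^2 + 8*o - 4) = -o^5 + 8*o^4 - 19*o^3 + 8*o^2 + 20*o - 16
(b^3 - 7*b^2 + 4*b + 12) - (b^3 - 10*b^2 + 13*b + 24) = 3*b^2 - 9*b - 12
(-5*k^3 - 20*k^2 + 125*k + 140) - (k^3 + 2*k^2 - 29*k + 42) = -6*k^3 - 22*k^2 + 154*k + 98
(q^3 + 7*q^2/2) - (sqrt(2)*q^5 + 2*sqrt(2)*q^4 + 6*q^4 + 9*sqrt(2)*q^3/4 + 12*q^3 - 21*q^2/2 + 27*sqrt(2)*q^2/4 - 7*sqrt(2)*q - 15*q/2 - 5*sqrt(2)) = -sqrt(2)*q^5 - 6*q^4 - 2*sqrt(2)*q^4 - 11*q^3 - 9*sqrt(2)*q^3/4 - 27*sqrt(2)*q^2/4 + 14*q^2 + 15*q/2 + 7*sqrt(2)*q + 5*sqrt(2)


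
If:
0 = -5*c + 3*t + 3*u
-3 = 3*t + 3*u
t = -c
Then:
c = -3/5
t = 3/5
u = -8/5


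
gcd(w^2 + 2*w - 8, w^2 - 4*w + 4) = w - 2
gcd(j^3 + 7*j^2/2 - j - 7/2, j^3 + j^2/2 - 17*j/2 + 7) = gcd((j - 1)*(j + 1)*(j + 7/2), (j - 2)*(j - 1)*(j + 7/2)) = j^2 + 5*j/2 - 7/2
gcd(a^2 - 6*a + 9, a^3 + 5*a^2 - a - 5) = 1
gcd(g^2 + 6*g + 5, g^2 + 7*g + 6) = g + 1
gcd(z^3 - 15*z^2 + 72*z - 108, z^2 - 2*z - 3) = z - 3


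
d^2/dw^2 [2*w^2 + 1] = 4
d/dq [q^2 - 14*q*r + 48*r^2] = 2*q - 14*r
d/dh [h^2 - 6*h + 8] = 2*h - 6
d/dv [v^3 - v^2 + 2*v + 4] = 3*v^2 - 2*v + 2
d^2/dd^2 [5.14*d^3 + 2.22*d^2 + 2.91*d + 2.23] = 30.84*d + 4.44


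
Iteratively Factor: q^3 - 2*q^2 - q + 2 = (q - 1)*(q^2 - q - 2) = (q - 1)*(q + 1)*(q - 2)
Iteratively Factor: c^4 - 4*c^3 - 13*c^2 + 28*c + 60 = (c - 3)*(c^3 - c^2 - 16*c - 20) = (c - 3)*(c + 2)*(c^2 - 3*c - 10) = (c - 3)*(c + 2)^2*(c - 5)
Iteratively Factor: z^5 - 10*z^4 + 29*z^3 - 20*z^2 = (z - 4)*(z^4 - 6*z^3 + 5*z^2) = z*(z - 4)*(z^3 - 6*z^2 + 5*z) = z*(z - 5)*(z - 4)*(z^2 - z) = z*(z - 5)*(z - 4)*(z - 1)*(z)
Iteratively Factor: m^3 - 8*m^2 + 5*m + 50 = (m - 5)*(m^2 - 3*m - 10) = (m - 5)^2*(m + 2)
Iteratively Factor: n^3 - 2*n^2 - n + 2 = (n - 1)*(n^2 - n - 2) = (n - 1)*(n + 1)*(n - 2)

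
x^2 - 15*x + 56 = (x - 8)*(x - 7)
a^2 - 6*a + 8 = (a - 4)*(a - 2)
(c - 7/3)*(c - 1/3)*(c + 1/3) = c^3 - 7*c^2/3 - c/9 + 7/27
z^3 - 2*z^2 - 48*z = z*(z - 8)*(z + 6)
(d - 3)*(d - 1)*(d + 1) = d^3 - 3*d^2 - d + 3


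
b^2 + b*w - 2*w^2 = (b - w)*(b + 2*w)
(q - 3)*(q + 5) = q^2 + 2*q - 15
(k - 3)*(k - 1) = k^2 - 4*k + 3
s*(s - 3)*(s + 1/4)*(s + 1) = s^4 - 7*s^3/4 - 7*s^2/2 - 3*s/4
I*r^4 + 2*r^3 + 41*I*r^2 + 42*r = r*(r - 7*I)*(r + 6*I)*(I*r + 1)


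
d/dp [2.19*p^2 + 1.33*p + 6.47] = 4.38*p + 1.33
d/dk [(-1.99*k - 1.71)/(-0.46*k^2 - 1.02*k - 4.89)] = (-0.9154*k^2 - 1.5732*k + 7.9869)/(0.2116*k^4 + 0.9384*k^3 + 5.5392*k^2 + 9.9756*k + 23.9121)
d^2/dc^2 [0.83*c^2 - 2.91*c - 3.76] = 1.66000000000000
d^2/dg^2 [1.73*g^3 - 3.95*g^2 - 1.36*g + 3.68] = 10.38*g - 7.9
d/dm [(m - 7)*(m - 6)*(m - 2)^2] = 4*m^3 - 51*m^2 + 196*m - 220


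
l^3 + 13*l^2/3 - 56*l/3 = l*(l - 8/3)*(l + 7)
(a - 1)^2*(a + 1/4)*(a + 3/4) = a^4 - a^3 - 13*a^2/16 + 5*a/8 + 3/16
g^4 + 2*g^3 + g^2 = g^2*(g + 1)^2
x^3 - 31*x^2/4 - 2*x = x*(x - 8)*(x + 1/4)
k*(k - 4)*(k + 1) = k^3 - 3*k^2 - 4*k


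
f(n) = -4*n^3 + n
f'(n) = 1 - 12*n^2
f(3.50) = -168.00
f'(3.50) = -146.00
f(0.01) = 0.01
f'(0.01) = 1.00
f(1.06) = -3.70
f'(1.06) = -12.48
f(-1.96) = 28.16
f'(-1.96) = -45.10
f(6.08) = -892.94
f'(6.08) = -442.60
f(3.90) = -233.38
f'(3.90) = -181.52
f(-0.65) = 0.45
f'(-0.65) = -4.07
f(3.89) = -231.57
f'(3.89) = -180.59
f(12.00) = -6900.00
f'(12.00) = -1727.00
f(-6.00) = 858.00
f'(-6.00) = -431.00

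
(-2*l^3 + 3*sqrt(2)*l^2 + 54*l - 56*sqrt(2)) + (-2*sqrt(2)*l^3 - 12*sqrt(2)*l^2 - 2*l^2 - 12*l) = -2*sqrt(2)*l^3 - 2*l^3 - 9*sqrt(2)*l^2 - 2*l^2 + 42*l - 56*sqrt(2)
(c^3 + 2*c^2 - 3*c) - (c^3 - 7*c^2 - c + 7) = 9*c^2 - 2*c - 7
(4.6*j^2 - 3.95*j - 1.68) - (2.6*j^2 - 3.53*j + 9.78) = 2.0*j^2 - 0.42*j - 11.46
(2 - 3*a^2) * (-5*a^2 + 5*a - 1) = 15*a^4 - 15*a^3 - 7*a^2 + 10*a - 2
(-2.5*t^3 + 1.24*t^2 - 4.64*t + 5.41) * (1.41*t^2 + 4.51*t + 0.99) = -3.525*t^5 - 9.5266*t^4 - 3.425*t^3 - 12.0707*t^2 + 19.8055*t + 5.3559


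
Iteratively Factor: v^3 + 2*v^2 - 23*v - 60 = (v + 4)*(v^2 - 2*v - 15) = (v - 5)*(v + 4)*(v + 3)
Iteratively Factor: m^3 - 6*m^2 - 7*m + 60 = (m + 3)*(m^2 - 9*m + 20) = (m - 4)*(m + 3)*(m - 5)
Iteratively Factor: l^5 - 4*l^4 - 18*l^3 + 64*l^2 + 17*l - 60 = (l - 3)*(l^4 - l^3 - 21*l^2 + l + 20) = (l - 3)*(l + 1)*(l^3 - 2*l^2 - 19*l + 20) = (l - 3)*(l - 1)*(l + 1)*(l^2 - l - 20) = (l - 5)*(l - 3)*(l - 1)*(l + 1)*(l + 4)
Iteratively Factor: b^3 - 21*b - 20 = (b + 4)*(b^2 - 4*b - 5) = (b - 5)*(b + 4)*(b + 1)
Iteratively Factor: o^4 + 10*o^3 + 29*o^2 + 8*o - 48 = (o + 4)*(o^3 + 6*o^2 + 5*o - 12) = (o + 4)^2*(o^2 + 2*o - 3) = (o - 1)*(o + 4)^2*(o + 3)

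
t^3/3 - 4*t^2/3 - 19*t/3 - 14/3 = (t/3 + 1/3)*(t - 7)*(t + 2)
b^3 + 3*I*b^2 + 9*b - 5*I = (b - I)^2*(b + 5*I)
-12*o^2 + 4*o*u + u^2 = (-2*o + u)*(6*o + u)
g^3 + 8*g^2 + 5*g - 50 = (g - 2)*(g + 5)^2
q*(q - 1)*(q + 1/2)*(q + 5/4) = q^4 + 3*q^3/4 - 9*q^2/8 - 5*q/8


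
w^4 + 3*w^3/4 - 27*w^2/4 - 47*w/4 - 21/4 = (w - 3)*(w + 1)^2*(w + 7/4)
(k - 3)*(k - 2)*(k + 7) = k^3 + 2*k^2 - 29*k + 42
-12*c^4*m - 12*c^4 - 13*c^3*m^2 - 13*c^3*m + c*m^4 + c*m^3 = (-4*c + m)*(c + m)*(3*c + m)*(c*m + c)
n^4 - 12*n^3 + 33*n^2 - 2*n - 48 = (n - 8)*(n - 3)*(n - 2)*(n + 1)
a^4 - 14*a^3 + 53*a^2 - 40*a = a*(a - 8)*(a - 5)*(a - 1)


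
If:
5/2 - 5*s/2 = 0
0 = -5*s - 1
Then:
No Solution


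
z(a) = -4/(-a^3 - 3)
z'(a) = -12*a^2/(-a^3 - 3)^2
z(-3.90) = -0.07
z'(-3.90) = -0.06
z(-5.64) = -0.02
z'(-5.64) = -0.01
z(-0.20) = 1.34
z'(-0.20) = -0.05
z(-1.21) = 3.26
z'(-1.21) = -11.64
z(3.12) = 0.12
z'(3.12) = -0.10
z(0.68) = 1.21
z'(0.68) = -0.51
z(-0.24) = 1.34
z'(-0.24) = -0.08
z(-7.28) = -0.01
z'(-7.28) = -0.00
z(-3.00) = -0.17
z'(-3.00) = -0.19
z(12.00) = 0.00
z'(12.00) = 0.00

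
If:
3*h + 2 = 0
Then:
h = -2/3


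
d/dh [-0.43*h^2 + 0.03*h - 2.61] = 0.03 - 0.86*h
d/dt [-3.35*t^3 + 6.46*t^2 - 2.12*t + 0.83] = -10.05*t^2 + 12.92*t - 2.12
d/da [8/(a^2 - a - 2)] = 8*(1 - 2*a)/(-a^2 + a + 2)^2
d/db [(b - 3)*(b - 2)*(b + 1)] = 3*b^2 - 8*b + 1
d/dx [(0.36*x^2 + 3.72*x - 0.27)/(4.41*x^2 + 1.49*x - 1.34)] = (-15.8688*x^2 + 1.4166*x - 4.5825)/(19.4481*x^4 + 13.1418*x^3 - 9.5987*x^2 - 3.9932*x + 1.7956)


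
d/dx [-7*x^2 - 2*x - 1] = -14*x - 2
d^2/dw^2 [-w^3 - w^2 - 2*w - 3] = -6*w - 2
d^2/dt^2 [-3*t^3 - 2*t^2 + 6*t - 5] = -18*t - 4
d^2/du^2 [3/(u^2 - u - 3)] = 6*(u^2 - u - (2*u - 1)^2 - 3)/(-u^2 + u + 3)^3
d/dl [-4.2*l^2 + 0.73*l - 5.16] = 0.73 - 8.4*l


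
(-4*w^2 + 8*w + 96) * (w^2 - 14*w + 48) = -4*w^4 + 64*w^3 - 208*w^2 - 960*w + 4608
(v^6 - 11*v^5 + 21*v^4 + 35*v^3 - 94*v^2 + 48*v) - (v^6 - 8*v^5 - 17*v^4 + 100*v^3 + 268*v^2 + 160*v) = -3*v^5 + 38*v^4 - 65*v^3 - 362*v^2 - 112*v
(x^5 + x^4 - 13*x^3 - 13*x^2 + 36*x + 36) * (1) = x^5 + x^4 - 13*x^3 - 13*x^2 + 36*x + 36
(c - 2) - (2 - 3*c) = 4*c - 4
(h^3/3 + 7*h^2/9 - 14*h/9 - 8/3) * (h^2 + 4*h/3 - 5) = h^5/3 + 11*h^4/9 - 59*h^3/27 - 233*h^2/27 + 38*h/9 + 40/3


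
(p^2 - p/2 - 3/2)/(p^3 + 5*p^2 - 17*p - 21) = (p - 3/2)/(p^2 + 4*p - 21)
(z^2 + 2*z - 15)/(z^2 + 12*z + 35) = (z - 3)/(z + 7)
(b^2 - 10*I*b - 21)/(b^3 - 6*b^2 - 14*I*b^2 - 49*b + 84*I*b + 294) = (b - 3*I)/(b^2 - b*(6 + 7*I) + 42*I)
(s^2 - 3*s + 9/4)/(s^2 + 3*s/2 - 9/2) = (s - 3/2)/(s + 3)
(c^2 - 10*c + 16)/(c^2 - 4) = (c - 8)/(c + 2)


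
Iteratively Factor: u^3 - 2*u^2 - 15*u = (u - 5)*(u^2 + 3*u) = (u - 5)*(u + 3)*(u)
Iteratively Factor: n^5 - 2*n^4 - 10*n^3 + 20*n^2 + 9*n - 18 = (n + 1)*(n^4 - 3*n^3 - 7*n^2 + 27*n - 18) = (n - 2)*(n + 1)*(n^3 - n^2 - 9*n + 9) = (n - 2)*(n - 1)*(n + 1)*(n^2 - 9) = (n - 3)*(n - 2)*(n - 1)*(n + 1)*(n + 3)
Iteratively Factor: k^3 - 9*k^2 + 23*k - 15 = (k - 3)*(k^2 - 6*k + 5) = (k - 3)*(k - 1)*(k - 5)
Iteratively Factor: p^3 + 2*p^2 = (p)*(p^2 + 2*p) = p^2*(p + 2)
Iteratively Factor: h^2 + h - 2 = (h + 2)*(h - 1)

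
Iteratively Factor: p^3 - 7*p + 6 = (p - 2)*(p^2 + 2*p - 3) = (p - 2)*(p + 3)*(p - 1)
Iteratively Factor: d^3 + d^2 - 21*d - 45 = (d - 5)*(d^2 + 6*d + 9) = (d - 5)*(d + 3)*(d + 3)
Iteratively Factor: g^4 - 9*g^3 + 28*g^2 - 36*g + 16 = (g - 1)*(g^3 - 8*g^2 + 20*g - 16) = (g - 2)*(g - 1)*(g^2 - 6*g + 8) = (g - 2)^2*(g - 1)*(g - 4)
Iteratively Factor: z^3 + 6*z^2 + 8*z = (z + 2)*(z^2 + 4*z) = z*(z + 2)*(z + 4)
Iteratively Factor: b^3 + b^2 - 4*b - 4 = (b + 1)*(b^2 - 4) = (b - 2)*(b + 1)*(b + 2)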